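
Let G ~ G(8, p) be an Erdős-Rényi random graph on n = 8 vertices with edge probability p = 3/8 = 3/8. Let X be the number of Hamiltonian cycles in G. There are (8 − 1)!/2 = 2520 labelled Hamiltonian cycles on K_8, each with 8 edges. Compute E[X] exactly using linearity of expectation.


K_8 has (8 − 1)!/2 = 2520 labelled Hamiltonian cycles.
For each such Hamiltonian cycle H, let X_H = 1 if all 8 edges of H are present in G. Then P[X_H = 1] = p^{8} = (3/8)^{8} = 6561/16777216.
Summing the indicators: E[X] = Σ_H E[X_H] = 2520 · p^{8} = 2520 · 6561/16777216 = 2066715/2097152.
Numerically: E[X] ≈ 0.98549.

E[X] = 2520 · (3/8)^{8} = 2066715/2097152 ≈ 0.98549.


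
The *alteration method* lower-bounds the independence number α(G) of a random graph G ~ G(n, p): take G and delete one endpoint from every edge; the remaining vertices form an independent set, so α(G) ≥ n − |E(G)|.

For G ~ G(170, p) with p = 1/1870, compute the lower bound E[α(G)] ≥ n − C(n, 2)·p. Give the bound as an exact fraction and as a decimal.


E[|E(G)|] = C(170, 2)·p = 14365 · (1/1870) = 169/22.
E[α(G)] ≥ n − E[|E(G)|] = 170 − 169/22 = 3571/22.
Numerically: ≈ 162.3182.
(This is only a lower bound; the true E[α(G)] may be larger.)

E[α(G)] ≥ 3571/22 ≈ 162.3182.


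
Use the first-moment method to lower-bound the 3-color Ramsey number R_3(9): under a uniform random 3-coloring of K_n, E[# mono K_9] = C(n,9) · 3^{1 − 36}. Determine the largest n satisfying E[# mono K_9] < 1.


We need C(n, 9) · 3^{1 − 36} < 1, i.e. C(n, 9) < 3^{36 − 1} = 50031545098999707.
Check values of n near the boundary:
  n = 295: C(295, 9) = 41221140106119260; 41221140106119260 < 50031545098999707? YES
  n = 296: C(296, 9) = 42513789098994080; 42513789098994080 < 50031545098999707? YES
  n = 297: C(297, 9) = 43842345008337645; 43842345008337645 < 50031545098999707? YES
  n = 298: C(298, 9) = 45207677551849890; 45207677551849890 < 50031545098999707? YES
  n = 299: C(299, 9) = 46610674441390059; 46610674441390059 < 50031545098999707? YES
  n = 300: C(300, 9) = 48052241692154700; 48052241692154700 < 50031545098999707? YES
  n = 301: C(301, 9) = 49533303936090975; 49533303936090975 < 50031545098999707? YES
  n = 302: C(302, 9) = 51054804739588650; 51054804739588650 < 50031545098999707? NO
The largest n with C(n, 9) < 50031545098999707 is n = 301 (where E[X] = 16511101312030325/16677181699666569 ≈ 0.990). Hence R_3(9) > 301, i.e. R_3(9) ≥ 302.

Largest n = 301; hence R_3(9) > 301.


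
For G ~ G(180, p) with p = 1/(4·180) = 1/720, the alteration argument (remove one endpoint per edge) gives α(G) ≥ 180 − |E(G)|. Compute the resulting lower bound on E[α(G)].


E[|E(G)|] = C(180, 2)·p = 16110 · (1/720) = 179/8.
E[α(G)] ≥ n − E[|E(G)|] = 180 − 179/8 = 1261/8.
Numerically: ≈ 157.625000.
(This is only a lower bound; the true E[α(G)] may be larger.)

E[α(G)] ≥ 1261/8 ≈ 157.625000.


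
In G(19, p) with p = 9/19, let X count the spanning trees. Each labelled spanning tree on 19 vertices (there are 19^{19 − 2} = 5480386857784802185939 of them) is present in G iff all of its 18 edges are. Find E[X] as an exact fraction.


K_19 has 19^{19 − 2} = 5480386857784802185939 labelled spanning trees.
For each such spanning tree H, let X_H = 1 if all 18 edges of H are present in G. Then P[X_H = 1] = p^{18} = (9/19)^{18} = 150094635296999121/104127350297911241532841.
By linearity: E[X] = Σ_H E[X_H] = 5480386857784802185939 · p^{18} = 5480386857784802185939 · 150094635296999121/104127350297911241532841 = 150094635296999121/19.
Numerically: E[X] ≈ 7.8997e+15.

E[X] = 5480386857784802185939 · (9/19)^{18} = 150094635296999121/19 ≈ 7.8997e+15.


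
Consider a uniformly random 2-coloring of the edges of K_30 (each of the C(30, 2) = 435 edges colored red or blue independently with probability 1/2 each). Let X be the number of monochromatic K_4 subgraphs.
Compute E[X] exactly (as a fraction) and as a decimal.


Let X = Σ_S X_S over the C(30, 4) = 27405 subsets S of size 4, where X_S = 1 if the K_4 on S is monochromatic.
For a fixed S, the K_4 on S has C(4, 2) = 6 edges. P[all 6 edges red] = (1/2)^6, and likewise for blue, so P[monochromatic] = 2·(1/2)^6 = 2^{1 − 6} = 1/32.
By linearity of expectation: E[X] = C(30, 4) · 2^{1 − 6} = 27405 · 1/32 = 27405/32.
Numerically: E[X] ≈ 856.40625.

E[X] = C(30,4)·2^(1−C(4,2)) = 27405/32 ≈ 856.40625.


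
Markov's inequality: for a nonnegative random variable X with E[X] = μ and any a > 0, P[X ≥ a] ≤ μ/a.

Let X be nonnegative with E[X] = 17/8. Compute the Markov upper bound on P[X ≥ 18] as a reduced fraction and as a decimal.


μ = E[X] = 17/8, a = 18.
Markov: P[X ≥ 18] ≤ μ/a = (17/8)/18 = 17/144.
Numerically: ≈ 0.118.
(Since a = 18 > μ = 2.125, the bound 17/144 is < 1 and informative.)

P[X ≥ 18] ≤ 17/144 ≈ 0.118.


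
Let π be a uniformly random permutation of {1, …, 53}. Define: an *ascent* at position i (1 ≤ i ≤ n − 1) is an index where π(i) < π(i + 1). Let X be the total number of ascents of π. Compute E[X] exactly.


Write X = Σ X_I over i = 1, …, 52, with X_I the indicator of one ascent.
There are 52 indicators.
For each fixed i, the pair (π(i), π(i+1)) is a uniformly random ordered pair of distinct values from {1, …, 53}; by symmetry P[π(i) < π(i+1)] = 1/2.
By linearity: E[X] = 52 · (1/2) = (53 − 1) · (1/2) = 26 ≈ 26.000000.

E[X] = 26 = 26.000000.


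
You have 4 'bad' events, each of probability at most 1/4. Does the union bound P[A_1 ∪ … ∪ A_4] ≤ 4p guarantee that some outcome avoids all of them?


Union bound: P[∪_{i=1}^{4} A_i] ≤ Σ_i P[A_i] ≤ 4·p = 4·(1/4) = 1.
Numerically: 1 ≈ 1.0000000.
Is 1 < 1? NO.
Since the bound 1 is ≥ 1, the union bound is uninformative here; it does NOT by itself certify existence.

4·p = 1 ≈ 1.0000000; existence NOT certified by the union bound.


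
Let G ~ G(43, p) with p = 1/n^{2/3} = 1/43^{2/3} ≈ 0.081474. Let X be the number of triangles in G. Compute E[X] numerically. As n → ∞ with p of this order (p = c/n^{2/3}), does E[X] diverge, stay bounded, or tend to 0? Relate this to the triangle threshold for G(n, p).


Number of potential triangles: C(43, 3) = 12341.
Each occurs with probability p³ ≈ (0.081474)³ ≈ 5.4083288e-04.
By linearity: E[X] = C(43, 3)·p³ ≈ 12341 · 5.4083288e-04 ≈ 6.67442.
Since α = 2/3 < 1, p = c/n^{2/3} ≫ 1/n is above the triangle threshold p ~ 1/n. Asymptotically E[X] ~ (c³/6)·n^{3(1−α)} = (1³/6)·n^{1} → ∞; triangles are abundant w.h.p.

E[X] ≈ 6.67442; in regime p = Θ(1/n^{2/3}) E[X] diverges (above the triangle threshold p ~ 1/n).


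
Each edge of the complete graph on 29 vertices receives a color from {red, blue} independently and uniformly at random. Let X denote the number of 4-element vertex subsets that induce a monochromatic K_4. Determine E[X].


Let X = Σ_S X_S over the C(29, 4) = 23751 subsets S of size 4, where X_S = 1 if the K_4 on S is monochromatic.
For a fixed S, the K_4 on S has C(4, 2) = 6 edges. P[all 6 edges red] = (1/2)^6, and likewise for blue, so P[monochromatic] = 2·(1/2)^6 = 2^{1 − 6} = 1/32.
By linearity of expectation: E[X] = C(29, 4) · 2^{1 − 6} = 23751 · 1/32 = 23751/32.
Numerically: E[X] ≈ 742.2188.

E[X] = C(29,4)·2^(1−C(4,2)) = 23751/32 ≈ 742.2188.


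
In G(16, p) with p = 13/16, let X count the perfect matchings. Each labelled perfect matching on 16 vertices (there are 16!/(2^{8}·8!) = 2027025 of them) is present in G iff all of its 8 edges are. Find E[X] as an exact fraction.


K_16 has 16!/(2^{8}·8!) = 2027025 labelled perfect matchings.
For each such perfect matching H, let X_H = 1 if all 8 edges of H are present in G. Then P[X_H = 1] = p^{8} = (13/16)^{8} = 815730721/4294967296.
By linearity: E[X] = Σ_H E[X_H] = 2027025 · p^{8} = 2027025 · 815730721/4294967296 = 1653506564735025/4294967296.
Numerically: E[X] ≈ 384987.

E[X] = 2027025 · (13/16)^{8} = 1653506564735025/4294967296 ≈ 384987.


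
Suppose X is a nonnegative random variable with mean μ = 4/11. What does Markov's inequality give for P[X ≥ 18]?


μ = E[X] = 4/11, a = 18.
Markov: P[X ≥ 18] ≤ μ/a = (4/11)/18 = 2/99.
Numerically: ≈ 0.020202.
(Since a = 18 > μ = 0.363636, the bound 2/99 is < 1 and informative.)

P[X ≥ 18] ≤ 2/99 ≈ 0.020202.


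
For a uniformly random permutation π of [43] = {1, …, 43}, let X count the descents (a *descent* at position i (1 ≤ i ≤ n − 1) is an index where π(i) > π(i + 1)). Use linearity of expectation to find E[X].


Write X = Σ X_I over i = 1, …, 42, with X_I the indicator of one descent.
There are 42 indicators.
For each fixed i, the pair (π(i), π(i+1)) is a uniformly random ordered pair of distinct values from {1, …, 43}; by symmetry P[π(i) > π(i+1)] = 1/2.
By linearity: E[X] = 42 · (1/2) = (43 − 1) · (1/2) = 21 ≈ 21.0000.

E[X] = 21 = 21.0000.


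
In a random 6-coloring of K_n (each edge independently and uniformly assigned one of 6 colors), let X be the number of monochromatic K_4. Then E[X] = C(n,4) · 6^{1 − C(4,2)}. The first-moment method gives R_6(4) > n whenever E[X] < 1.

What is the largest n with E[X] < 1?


We need C(n, 4) · 6^{1 − 6} < 1, i.e. C(n, 4) < 6^{6 − 1} = 7776.
Check values of n near the boundary:
  n = 16: C(16, 4) = 1820; 1820 < 7776? YES
  n = 17: C(17, 4) = 2380; 2380 < 7776? YES
  n = 18: C(18, 4) = 3060; 3060 < 7776? YES
  n = 19: C(19, 4) = 3876; 3876 < 7776? YES
  n = 20: C(20, 4) = 4845; 4845 < 7776? YES
  n = 21: C(21, 4) = 5985; 5985 < 7776? YES
  n = 22: C(22, 4) = 7315; 7315 < 7776? YES
  n = 23: C(23, 4) = 8855; 8855 < 7776? NO
  n = 24: C(24, 4) = 10626; 10626 < 7776? NO
  n = 25: C(25, 4) = 12650; 12650 < 7776? NO
The largest n with C(n, 4) < 7776 is n = 22 (where E[X] = 7315/7776 ≈ 0.9407). Hence R_6(4) > 22, i.e. R_6(4) ≥ 23.

Largest n = 22; hence R_6(4) > 22.


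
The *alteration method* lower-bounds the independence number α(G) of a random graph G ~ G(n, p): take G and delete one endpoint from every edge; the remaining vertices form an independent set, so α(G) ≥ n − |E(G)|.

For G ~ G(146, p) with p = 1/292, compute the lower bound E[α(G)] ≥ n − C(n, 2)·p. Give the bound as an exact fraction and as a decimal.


E[|E(G)|] = C(146, 2)·p = 10585 · (1/292) = 145/4.
E[α(G)] ≥ n − E[|E(G)|] = 146 − 145/4 = 439/4.
Numerically: ≈ 109.750000.
(This is only a lower bound; the true E[α(G)] may be larger.)

E[α(G)] ≥ 439/4 ≈ 109.750000.


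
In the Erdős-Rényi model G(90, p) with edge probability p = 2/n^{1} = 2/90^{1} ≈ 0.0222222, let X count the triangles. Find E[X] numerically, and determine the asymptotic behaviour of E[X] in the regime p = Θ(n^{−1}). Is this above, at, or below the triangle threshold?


Number of potential triangles: C(90, 3) = 117480.
Each occurs with probability p³ ≈ (0.0222222)³ ≈ 1.09739369e-05.
By linearity: E[X] = C(90, 3)·p³ ≈ 117480 · 1.09739369e-05 ≈ 1.289218.
Here α = 1, so p = 2/n is exactly at the triangle threshold p ~ 1/n. Asymptotically E[X] → c³/6 = 2³/6 = 4/3 ≈ 1.333333, a bounded constant. In this regime the triangle count is asymptotically Poisson(c³/6).

E[X] ≈ 1.289218; in regime p = Θ(1/n^{1}) E[X] stays bounded (at the triangle threshold p ~ 1/n).


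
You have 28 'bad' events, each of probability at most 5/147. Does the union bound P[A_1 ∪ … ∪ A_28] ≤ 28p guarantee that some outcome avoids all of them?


Union bound: P[∪_{i=1}^{28} A_i] ≤ Σ_i P[A_i] ≤ 28·p = 28·(5/147) = 20/21.
Numerically: 20/21 ≈ 0.9524.
Is 20/21 < 1? YES.
Since P[∪ A_i] ≤ 20/21 < 1, the complement has P[∩ A_i^c] ≥ 1 − 20/21 = 1/21 > 0, so some outcome avoids every A_i.

28·p = 20/21 ≈ 0.9524; existence CERTIFIED by the union bound.


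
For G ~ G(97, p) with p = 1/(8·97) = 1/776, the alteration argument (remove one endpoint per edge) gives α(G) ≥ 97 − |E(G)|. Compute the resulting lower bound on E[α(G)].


E[|E(G)|] = C(97, 2)·p = 4656 · (1/776) = 6.
E[α(G)] ≥ n − E[|E(G)|] = 97 − 6 = 91.
Numerically: ≈ 91.00000.
(This is only a lower bound; the true E[α(G)] may be larger.)

E[α(G)] ≥ 91 ≈ 91.00000.


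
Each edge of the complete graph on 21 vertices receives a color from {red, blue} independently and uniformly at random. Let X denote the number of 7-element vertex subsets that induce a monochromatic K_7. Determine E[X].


Let X = Σ_S X_S over the C(21, 7) = 116280 subsets S of size 7, where X_S = 1 if the K_7 on S is monochromatic.
For a fixed S, the K_7 on S has C(7, 2) = 21 edges. P[all 21 edges red] = (1/2)^21, and likewise for blue, so P[monochromatic] = 2·(1/2)^21 = 2^{1 − 21} = 1/1048576.
By linearity of expectation: E[X] = C(21, 7) · 2^{1 − 21} = 116280 · 1/1048576 = 14535/131072.
Numerically: E[X] ≈ 0.11089.

E[X] = C(21,7)·2^(1−C(7,2)) = 14535/131072 ≈ 0.11089.


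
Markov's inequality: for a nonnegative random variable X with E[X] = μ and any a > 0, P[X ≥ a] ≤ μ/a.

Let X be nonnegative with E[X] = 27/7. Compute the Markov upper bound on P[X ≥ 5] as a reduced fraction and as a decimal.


μ = E[X] = 27/7, a = 5.
Markov: P[X ≥ 5] ≤ μ/a = (27/7)/5 = 27/35.
Numerically: ≈ 0.771.
(Since a = 5 > μ = 3.857, the bound 27/35 is < 1 and informative.)

P[X ≥ 5] ≤ 27/35 ≈ 0.771.


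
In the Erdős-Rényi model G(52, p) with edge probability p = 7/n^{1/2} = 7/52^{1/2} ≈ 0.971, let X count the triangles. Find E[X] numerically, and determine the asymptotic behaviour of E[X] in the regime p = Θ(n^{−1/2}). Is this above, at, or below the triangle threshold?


Number of potential triangles: C(52, 3) = 22100.
Each occurs with probability p³ ≈ (0.971)³ ≈ 9.14722e-01.
By linearity: E[X] = C(52, 3)·p³ ≈ 22100 · 9.14722e-01 ≈ 20215.355.
Since α = 1/2 < 1, p = c/n^{1/2} ≫ 1/n is above the triangle threshold p ~ 1/n. Asymptotically E[X] ~ (c³/6)·n^{3(1−α)} = (7³/6)·n^{1.5} → ∞; triangles are abundant w.h.p.

E[X] ≈ 20215.355; in regime p = Θ(1/n^{1/2}) E[X] diverges (above the triangle threshold p ~ 1/n).


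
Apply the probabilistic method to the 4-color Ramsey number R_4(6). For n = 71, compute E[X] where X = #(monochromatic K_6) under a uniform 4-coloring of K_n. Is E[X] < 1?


E[X] = C(71, 6) · 4^{1 − 15} = 143218999 · 4^{−14} = 143218999/268435456.
As a reduced fraction: E[X] = 143218999/268435456 ≈ 0.5335.
Is E[X] < 1? YES.
Since E[X] < 1, there exists a 4-coloring of K_{71} with no monochromatic K_6; hence R_4(6) > 71.

E[X] = 143218999/268435456 ≈ 0.5335; E[X] < 1, so R_4(6) > 71.


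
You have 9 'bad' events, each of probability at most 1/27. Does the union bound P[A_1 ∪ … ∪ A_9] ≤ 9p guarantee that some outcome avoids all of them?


Union bound: P[∪_{i=1}^{9} A_i] ≤ Σ_i P[A_i] ≤ 9·p = 9·(1/27) = 1/3.
Numerically: 1/3 ≈ 0.333333.
Is 1/3 < 1? YES.
Since P[∪ A_i] ≤ 1/3 < 1, the complement has P[∩ A_i^c] ≥ 1 − 1/3 = 2/3 > 0, so some outcome avoids every A_i.

9·p = 1/3 ≈ 0.333333; existence CERTIFIED by the union bound.


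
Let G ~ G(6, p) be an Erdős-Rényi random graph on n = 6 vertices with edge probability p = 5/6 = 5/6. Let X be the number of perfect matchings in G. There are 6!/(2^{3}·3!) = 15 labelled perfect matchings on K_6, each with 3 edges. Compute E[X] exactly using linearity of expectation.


K_6 has 6!/(2^{3}·3!) = 15 labelled perfect matchings.
For each such perfect matching H, let X_H = 1 if all 3 edges of H are present in G. Then P[X_H = 1] = p^{3} = (5/6)^{3} = 125/216.
By linearity: E[X] = Σ_H E[X_H] = 15 · p^{3} = 15 · 125/216 = 625/72.
Numerically: E[X] ≈ 8.681.

E[X] = 15 · (5/6)^{3} = 625/72 ≈ 8.681.


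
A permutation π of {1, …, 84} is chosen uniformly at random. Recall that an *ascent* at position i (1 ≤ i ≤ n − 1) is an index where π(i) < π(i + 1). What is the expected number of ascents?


Write X = Σ X_I over i = 1, …, 83, with X_I the indicator of one ascent.
There are 83 indicators.
For each fixed i, the pair (π(i), π(i+1)) is a uniformly random ordered pair of distinct values from {1, …, 84}; by symmetry P[π(i) < π(i+1)] = 1/2.
By linearity: E[X] = 83 · (1/2) = (84 − 1) · (1/2) = 83/2 ≈ 41.500000.

E[X] = 83/2 = 41.500000.


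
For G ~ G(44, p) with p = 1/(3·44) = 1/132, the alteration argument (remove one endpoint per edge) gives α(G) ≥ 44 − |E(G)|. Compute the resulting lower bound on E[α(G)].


E[|E(G)|] = C(44, 2)·p = 946 · (1/132) = 43/6.
E[α(G)] ≥ n − E[|E(G)|] = 44 − 43/6 = 221/6.
Numerically: ≈ 36.833.
(This is only a lower bound; the true E[α(G)] may be larger.)

E[α(G)] ≥ 221/6 ≈ 36.833.


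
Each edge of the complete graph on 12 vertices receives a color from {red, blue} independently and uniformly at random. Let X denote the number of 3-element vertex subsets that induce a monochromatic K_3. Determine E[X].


Let X = Σ_S X_S over the C(12, 3) = 220 subsets S of size 3, where X_S = 1 if the K_3 on S is monochromatic.
For a fixed S, the K_3 on S has C(3, 2) = 3 edges. P[all 3 edges red] = (1/2)^3, and likewise for blue, so P[monochromatic] = 2·(1/2)^3 = 2^{1 − 3} = 1/4.
By linearity: E[X] = C(12, 3) · 2^{1 − 3} = 220 · 1/4 = 55.
Numerically: E[X] ≈ 55.000.

E[X] = C(12,3)·2^(1−C(3,2)) = 55 ≈ 55.000.


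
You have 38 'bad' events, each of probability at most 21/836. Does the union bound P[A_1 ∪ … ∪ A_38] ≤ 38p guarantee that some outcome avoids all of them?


Union bound: P[∪_{i=1}^{38} A_i] ≤ Σ_i P[A_i] ≤ 38·p = 38·(21/836) = 21/22.
Numerically: 21/22 ≈ 0.954545.
Is 21/22 < 1? YES.
Since P[∪ A_i] ≤ 21/22 < 1, the complement has P[∩ A_i^c] ≥ 1 − 21/22 = 1/22 > 0, so some outcome avoids every A_i.

38·p = 21/22 ≈ 0.954545; existence CERTIFIED by the union bound.


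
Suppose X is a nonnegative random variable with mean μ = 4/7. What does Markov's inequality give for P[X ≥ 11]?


μ = E[X] = 4/7, a = 11.
Markov: P[X ≥ 11] ≤ μ/a = (4/7)/11 = 4/77.
Numerically: ≈ 0.051948.
(Since a = 11 > μ = 0.571429, the bound 4/77 is < 1 and informative.)

P[X ≥ 11] ≤ 4/77 ≈ 0.051948.


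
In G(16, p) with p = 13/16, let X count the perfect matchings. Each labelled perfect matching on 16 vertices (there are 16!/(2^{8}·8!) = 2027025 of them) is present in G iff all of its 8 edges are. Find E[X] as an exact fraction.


K_16 has 16!/(2^{8}·8!) = 2027025 labelled perfect matchings.
For each such perfect matching H, let X_H = 1 if all 8 edges of H are present in G. Then P[X_H = 1] = p^{8} = (13/16)^{8} = 815730721/4294967296.
By linearity: E[X] = Σ_H E[X_H] = 2027025 · p^{8} = 2027025 · 815730721/4294967296 = 1653506564735025/4294967296.
Numerically: E[X] ≈ 3.8499e+05.

E[X] = 2027025 · (13/16)^{8} = 1653506564735025/4294967296 ≈ 3.8499e+05.


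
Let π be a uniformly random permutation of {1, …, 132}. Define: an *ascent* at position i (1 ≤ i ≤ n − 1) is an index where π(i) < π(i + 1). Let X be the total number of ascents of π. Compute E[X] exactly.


Write X = Σ X_I over i = 1, …, 131, with X_I the indicator of one ascent.
There are 131 indicators.
For each fixed i, the pair (π(i), π(i+1)) is a uniformly random ordered pair of distinct values from {1, …, 132}; by symmetry P[π(i) < π(i+1)] = 1/2.
By linearity: E[X] = 131 · (1/2) = (132 − 1) · (1/2) = 131/2 ≈ 65.500.

E[X] = 131/2 = 65.500.


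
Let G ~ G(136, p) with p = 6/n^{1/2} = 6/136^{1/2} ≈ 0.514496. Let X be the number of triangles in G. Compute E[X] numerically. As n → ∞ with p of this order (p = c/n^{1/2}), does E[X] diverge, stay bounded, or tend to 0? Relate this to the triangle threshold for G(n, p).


Number of potential triangles: C(136, 3) = 410040.
Each occurs with probability p³ ≈ (0.514496)³ ≈ 1.36190053e-01.
By linearity: E[X] = C(136, 3)·p³ ≈ 410040 · 1.36190053e-01 ≈ 55843.369294.
Since α = 1/2 < 1, p = c/n^{1/2} ≫ 1/n is above the triangle threshold p ~ 1/n. Asymptotically E[X] ~ (c³/6)·n^{3(1−α)} = (6³/6)·n^{1.5} → ∞; triangles are abundant w.h.p.

E[X] ≈ 55843.369294; in regime p = Θ(1/n^{1/2}) E[X] diverges (above the triangle threshold p ~ 1/n).


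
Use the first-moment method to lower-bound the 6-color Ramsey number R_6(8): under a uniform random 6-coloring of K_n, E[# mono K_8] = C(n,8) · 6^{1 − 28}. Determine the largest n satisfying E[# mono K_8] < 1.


We need C(n, 8) · 6^{1 − 28} < 1, i.e. C(n, 8) < 6^{28 − 1} = 1023490369077469249536.
Check values of n near the boundary:
  n = 1590: C(1590, 8) = 995397314198933813310; 995397314198933813310 < 1023490369077469249536? YES
  n = 1591: C(1591, 8) = 1000427749141189953870; 1000427749141189953870 < 1023490369077469249536? YES
  n = 1592: C(1592, 8) = 1005480414540892933435; 1005480414540892933435 < 1023490369077469249536? YES
  n = 1593: C(1593, 8) = 1010555394551193970323; 1010555394551193970323 < 1023490369077469249536? YES
  n = 1594: C(1594, 8) = 1015652773590544255167; 1015652773590544255167 < 1023490369077469249536? YES
  n = 1595: C(1595, 8) = 1020772636343363633895; 1020772636343363633895 < 1023490369077469249536? YES
  n = 1596: C(1596, 8) = 1025915067760710553965; 1025915067760710553965 < 1023490369077469249536? NO
  n = 1597: C(1597, 8) = 1031080153060953275445; 1031080153060953275445 < 1023490369077469249536? NO
  n = 1598: C(1598, 8) = 1036267977730442348529; 1036267977730442348529 < 1023490369077469249536? NO
The largest n with C(n, 8) < 1023490369077469249536 is n = 1595 (where E[X] = 113419181815929292655/113721152119718805504 ≈ 0.997). Hence R_6(8) > 1595, i.e. R_6(8) ≥ 1596.

Largest n = 1595; hence R_6(8) > 1595.


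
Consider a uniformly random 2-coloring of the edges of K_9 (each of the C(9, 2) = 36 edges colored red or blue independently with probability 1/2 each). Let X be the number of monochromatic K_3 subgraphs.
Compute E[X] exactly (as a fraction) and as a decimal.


Let X = Σ_S X_S over the C(9, 3) = 84 subsets S of size 3, where X_S = 1 if the K_3 on S is monochromatic.
For a fixed S, the K_3 on S has C(3, 2) = 3 edges. P[all 3 edges red] = (1/2)^3, and likewise for blue, so P[monochromatic] = 2·(1/2)^3 = 2^{1 − 3} = 1/4.
By linearity of expectation: E[X] = C(9, 3) · 2^{1 − 3} = 84 · 1/4 = 21.
Numerically: E[X] ≈ 21.0000.

E[X] = C(9,3)·2^(1−C(3,2)) = 21 ≈ 21.0000.


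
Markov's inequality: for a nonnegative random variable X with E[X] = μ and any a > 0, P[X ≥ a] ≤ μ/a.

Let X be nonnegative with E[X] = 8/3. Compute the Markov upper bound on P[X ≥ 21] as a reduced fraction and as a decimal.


μ = E[X] = 8/3, a = 21.
Markov: P[X ≥ 21] ≤ μ/a = (8/3)/21 = 8/63.
Numerically: ≈ 0.126984.
(Since a = 21 > μ = 2.666667, the bound 8/63 is < 1 and informative.)

P[X ≥ 21] ≤ 8/63 ≈ 0.126984.


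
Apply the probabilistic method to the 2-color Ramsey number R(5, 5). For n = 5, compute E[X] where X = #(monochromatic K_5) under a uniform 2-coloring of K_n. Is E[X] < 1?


E[X] = C(5, 5) · 2^{1 − 10} = 1 · 2^{−9} = 1/512.
As a reduced fraction: E[X] = 1/512 ≈ 0.0020.
Is E[X] < 1? YES.
Since E[X] < 1, there exists a 2-coloring of K_{5} with no monochromatic K_5; hence R(5, 5) > 5.

E[X] = 1/512 ≈ 0.0020; E[X] < 1, so R(5, 5) > 5.


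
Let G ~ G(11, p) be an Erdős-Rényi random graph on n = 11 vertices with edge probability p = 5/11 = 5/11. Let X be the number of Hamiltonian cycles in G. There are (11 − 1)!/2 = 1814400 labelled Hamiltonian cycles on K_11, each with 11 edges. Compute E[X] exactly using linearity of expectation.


K_11 has (11 − 1)!/2 = 1814400 labelled Hamiltonian cycles.
For each such Hamiltonian cycle H, let X_H = 1 if all 11 edges of H are present in G. Then P[X_H = 1] = p^{11} = (5/11)^{11} = 48828125/285311670611.
By linearity: E[X] = Σ_H E[X_H] = 1814400 · p^{11} = 1814400 · 48828125/285311670611 = 88593750000000/285311670611.
Numerically: E[X] ≈ 310.516.

E[X] = 1814400 · (5/11)^{11} = 88593750000000/285311670611 ≈ 310.516.


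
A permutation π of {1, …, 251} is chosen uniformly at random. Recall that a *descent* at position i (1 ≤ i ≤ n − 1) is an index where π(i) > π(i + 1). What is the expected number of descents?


Write X = Σ X_I over i = 1, …, 250, with X_I the indicator of one descent.
There are 250 indicators.
For each fixed i, the pair (π(i), π(i+1)) is a uniformly random ordered pair of distinct values from {1, …, 251}; by symmetry P[π(i) > π(i+1)] = 1/2.
By linearity: E[X] = 250 · (1/2) = (251 − 1) · (1/2) = 125 ≈ 125.0000.

E[X] = 125 = 125.0000.


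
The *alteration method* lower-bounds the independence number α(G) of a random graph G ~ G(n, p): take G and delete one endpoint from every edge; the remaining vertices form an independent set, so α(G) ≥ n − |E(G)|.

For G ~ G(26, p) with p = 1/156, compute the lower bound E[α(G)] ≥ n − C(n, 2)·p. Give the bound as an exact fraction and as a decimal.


E[|E(G)|] = C(26, 2)·p = 325 · (1/156) = 25/12.
E[α(G)] ≥ n − E[|E(G)|] = 26 − 25/12 = 287/12.
Numerically: ≈ 23.916667.
(This is only a lower bound; the true E[α(G)] may be larger.)

E[α(G)] ≥ 287/12 ≈ 23.916667.


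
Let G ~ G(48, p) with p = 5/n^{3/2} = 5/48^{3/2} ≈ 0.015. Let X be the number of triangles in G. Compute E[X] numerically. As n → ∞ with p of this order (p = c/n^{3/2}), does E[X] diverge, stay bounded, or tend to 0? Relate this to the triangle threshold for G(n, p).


Number of potential triangles: C(48, 3) = 17296.
Each occurs with probability p³ ≈ (0.015)³ ≈ 3.39879e-06.
By linearity: E[X] = C(48, 3)·p³ ≈ 17296 · 3.39879e-06 ≈ 0.059.
Since α = 3/2 > 1, p = c/n^{3/2} = o(1/n) is below the triangle threshold p ~ 1/n. Asymptotically E[X] ~ (c³/6)·n^{3(1−α)} = (5³/6)·n^{-1.5} → 0, so by Markov's inequality G has no triangles w.h.p.

E[X] ≈ 0.059; in regime p = Θ(1/n^{3/2}) E[X] tends to 0 (below the triangle threshold p ~ 1/n).


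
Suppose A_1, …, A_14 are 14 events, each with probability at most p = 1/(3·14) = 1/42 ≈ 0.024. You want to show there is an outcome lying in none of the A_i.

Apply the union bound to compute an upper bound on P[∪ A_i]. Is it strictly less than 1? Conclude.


Union bound: P[∪_{i=1}^{14} A_i] ≤ Σ_i P[A_i] ≤ 14·p = 14·(1/42) = 1/3.
Numerically: 1/3 ≈ 0.333.
Is 1/3 < 1? YES.
Since P[∪ A_i] ≤ 1/3 < 1, the complement has P[∩ A_i^c] ≥ 1 − 1/3 = 2/3 > 0, so some outcome avoids every A_i.

14·p = 1/3 ≈ 0.333; existence CERTIFIED by the union bound.


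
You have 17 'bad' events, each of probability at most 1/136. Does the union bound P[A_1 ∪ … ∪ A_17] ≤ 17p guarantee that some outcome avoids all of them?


Union bound: P[∪_{i=1}^{17} A_i] ≤ Σ_i P[A_i] ≤ 17·p = 17·(1/136) = 1/8.
Numerically: 1/8 ≈ 0.125.
Is 1/8 < 1? YES.
Since P[∪ A_i] ≤ 1/8 < 1, the complement has P[∩ A_i^c] ≥ 1 − 1/8 = 7/8 > 0, so some outcome avoids every A_i.

17·p = 1/8 ≈ 0.125; existence CERTIFIED by the union bound.


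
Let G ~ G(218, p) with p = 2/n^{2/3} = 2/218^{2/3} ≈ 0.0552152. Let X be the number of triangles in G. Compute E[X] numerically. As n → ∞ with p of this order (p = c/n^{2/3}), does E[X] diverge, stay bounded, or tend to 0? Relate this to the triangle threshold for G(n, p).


Number of potential triangles: C(218, 3) = 1703016.
Each occurs with probability p³ ≈ (0.0552152)³ ≈ 1.68335999e-04.
By linearity: E[X] = C(218, 3)·p³ ≈ 1703016 · 1.68335999e-04 ≈ 286.678899.
Since α = 2/3 < 1, p = c/n^{2/3} ≫ 1/n is above the triangle threshold p ~ 1/n. Asymptotically E[X] ~ (c³/6)·n^{3(1−α)} = (2³/6)·n^{1} → ∞; triangles are abundant w.h.p.

E[X] ≈ 286.678899; in regime p = Θ(1/n^{2/3}) E[X] diverges (above the triangle threshold p ~ 1/n).


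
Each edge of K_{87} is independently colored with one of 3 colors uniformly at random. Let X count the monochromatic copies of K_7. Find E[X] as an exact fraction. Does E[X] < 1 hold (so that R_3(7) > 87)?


E[X] = C(87, 7) · 3^{1 − 21} = 5843355957 · 3^{−20} = 5843355957/3486784401.
As a reduced fraction: E[X] = 72140197/43046721 ≈ 1.6758581.
Is E[X] < 1? NO.
Since E[X] ≥ 1, the first-moment bound is inconclusive at n = 87; it does NOT by itself certify R_3(7) > 87.

E[X] = 72140197/43046721 ≈ 1.6758581; E[X] ≥ 1; first-moment method inconclusive here.


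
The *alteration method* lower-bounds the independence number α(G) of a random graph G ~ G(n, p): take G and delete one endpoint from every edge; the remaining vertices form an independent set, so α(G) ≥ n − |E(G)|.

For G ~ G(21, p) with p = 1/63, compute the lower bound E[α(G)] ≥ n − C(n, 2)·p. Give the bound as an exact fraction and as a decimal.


E[|E(G)|] = C(21, 2)·p = 210 · (1/63) = 10/3.
E[α(G)] ≥ n − E[|E(G)|] = 21 − 10/3 = 53/3.
Numerically: ≈ 17.666667.
(This is only a lower bound; the true E[α(G)] may be larger.)

E[α(G)] ≥ 53/3 ≈ 17.666667.


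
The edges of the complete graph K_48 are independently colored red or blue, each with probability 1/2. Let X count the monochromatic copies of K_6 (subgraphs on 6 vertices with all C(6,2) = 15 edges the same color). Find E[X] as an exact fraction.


Let X = Σ_S X_S over the C(48, 6) = 12271512 subsets S of size 6, where X_S = 1 if the K_6 on S is monochromatic.
For a fixed S, the K_6 on S has C(6, 2) = 15 edges. P[all 15 edges red] = (1/2)^15, and likewise for blue, so P[monochromatic] = 2·(1/2)^15 = 2^{1 − 15} = 1/16384.
By linearity of expectation: E[X] = C(48, 6) · 2^{1 − 15} = 12271512 · 1/16384 = 1533939/2048.
Numerically: E[X] ≈ 748.9937.

E[X] = C(48,6)·2^(1−C(6,2)) = 1533939/2048 ≈ 748.9937.


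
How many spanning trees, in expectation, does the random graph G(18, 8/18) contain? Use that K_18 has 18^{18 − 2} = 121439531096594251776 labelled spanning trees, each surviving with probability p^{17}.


K_18 has 18^{18 − 2} = 121439531096594251776 labelled spanning trees.
For each such spanning tree H, let X_H = 1 if all 17 edges of H are present in G. Then P[X_H = 1] = p^{17} = (4/9)^{17} = 17179869184/16677181699666569.
By linearity: E[X] = Σ_H E[X_H] = 121439531096594251776 · p^{17} = 121439531096594251776 · 17179869184/16677181699666569 = 1125899906842624/9.
Numerically: E[X] ≈ 1.251e+14.

E[X] = 121439531096594251776 · (4/9)^{17} = 1125899906842624/9 ≈ 1.251e+14.


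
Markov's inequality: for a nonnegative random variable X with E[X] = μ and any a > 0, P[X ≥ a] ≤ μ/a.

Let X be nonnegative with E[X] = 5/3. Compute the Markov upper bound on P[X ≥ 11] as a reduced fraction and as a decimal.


μ = E[X] = 5/3, a = 11.
Markov: P[X ≥ 11] ≤ μ/a = (5/3)/11 = 5/33.
Numerically: ≈ 0.152.
(Since a = 11 > μ = 1.667, the bound 5/33 is < 1 and informative.)

P[X ≥ 11] ≤ 5/33 ≈ 0.152.


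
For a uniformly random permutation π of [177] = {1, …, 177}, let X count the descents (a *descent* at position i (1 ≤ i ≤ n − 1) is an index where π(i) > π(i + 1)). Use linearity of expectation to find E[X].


Write X = Σ X_I over i = 1, …, 176, with X_I the indicator of one descent.
There are 176 indicators.
For each fixed i, the pair (π(i), π(i+1)) is a uniformly random ordered pair of distinct values from {1, …, 177}; by symmetry P[π(i) > π(i+1)] = 1/2.
By linearity: E[X] = 176 · (1/2) = (177 − 1) · (1/2) = 88 ≈ 88.000.

E[X] = 88 = 88.000.


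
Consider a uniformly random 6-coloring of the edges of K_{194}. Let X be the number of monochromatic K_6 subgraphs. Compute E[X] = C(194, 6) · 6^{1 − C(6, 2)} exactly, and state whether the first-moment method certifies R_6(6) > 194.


E[X] = C(194, 6) · 6^{1 − 15} = 68482017072 · 6^{−14} = 68482017072/78364164096.
As a reduced fraction: E[X] = 475569563/544195584 ≈ 0.87389.
Is E[X] < 1? YES.
Since E[X] < 1, there exists a 6-coloring of K_{194} with no monochromatic K_6; hence R_6(6) > 194.

E[X] = 475569563/544195584 ≈ 0.87389; E[X] < 1, so R_6(6) > 194.


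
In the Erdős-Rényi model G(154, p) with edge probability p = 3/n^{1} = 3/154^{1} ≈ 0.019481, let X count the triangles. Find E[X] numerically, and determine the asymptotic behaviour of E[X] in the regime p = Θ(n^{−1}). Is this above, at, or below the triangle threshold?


Number of potential triangles: C(154, 3) = 596904.
Each occurs with probability p³ ≈ (0.019481)³ ≈ 7.3926748e-06.
By linearity: E[X] = C(154, 3)·p³ ≈ 596904 · 7.3926748e-06 ≈ 4.41272.
Here α = 1, so p = 3/n is exactly at the triangle threshold p ~ 1/n. Asymptotically E[X] → c³/6 = 3³/6 = 9/2 ≈ 4.50000, a bounded constant. In this regime the triangle count is asymptotically Poisson(c³/6).

E[X] ≈ 4.41272; in regime p = Θ(1/n^{1}) E[X] stays bounded (at the triangle threshold p ~ 1/n).


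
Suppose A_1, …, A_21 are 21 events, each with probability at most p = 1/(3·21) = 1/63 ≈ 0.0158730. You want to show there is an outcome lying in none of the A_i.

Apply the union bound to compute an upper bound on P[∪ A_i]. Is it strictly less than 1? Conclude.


Union bound: P[∪_{i=1}^{21} A_i] ≤ Σ_i P[A_i] ≤ 21·p = 21·(1/63) = 1/3.
Numerically: 1/3 ≈ 0.3333333.
Is 1/3 < 1? YES.
Since P[∪ A_i] ≤ 1/3 < 1, the complement has P[∩ A_i^c] ≥ 1 − 1/3 = 2/3 > 0, so some outcome avoids every A_i.

21·p = 1/3 ≈ 0.3333333; existence CERTIFIED by the union bound.


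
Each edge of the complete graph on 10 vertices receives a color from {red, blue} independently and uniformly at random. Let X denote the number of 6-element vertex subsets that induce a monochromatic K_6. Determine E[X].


Let X = Σ_S X_S over the C(10, 6) = 210 subsets S of size 6, where X_S = 1 if the K_6 on S is monochromatic.
For a fixed S, the K_6 on S has C(6, 2) = 15 edges. P[all 15 edges red] = (1/2)^15, and likewise for blue, so P[monochromatic] = 2·(1/2)^15 = 2^{1 − 15} = 1/16384.
By linearity of expectation: E[X] = C(10, 6) · 2^{1 − 15} = 210 · 1/16384 = 105/8192.
Numerically: E[X] ≈ 0.012817.

E[X] = C(10,6)·2^(1−C(6,2)) = 105/8192 ≈ 0.012817.


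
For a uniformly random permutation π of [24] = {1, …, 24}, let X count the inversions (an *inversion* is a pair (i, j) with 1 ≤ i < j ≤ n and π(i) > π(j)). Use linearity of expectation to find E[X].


Write X = Σ X_I over the C(24, 2) = 276 pairs i < j, with X_I the indicator of one inversion.
There are 276 indicators.
For each fixed pair i < j, the values π(i) and π(j) are two distinct elements of {1, …, 24} in uniformly random order; by symmetry P[π(i) > π(j)] = 1/2.
By linearity: E[X] = 276 · (1/2) = C(24, 2) · (1/2) = 276/2 = 138 ≈ 138.000000.

E[X] = 138 = 138.000000.


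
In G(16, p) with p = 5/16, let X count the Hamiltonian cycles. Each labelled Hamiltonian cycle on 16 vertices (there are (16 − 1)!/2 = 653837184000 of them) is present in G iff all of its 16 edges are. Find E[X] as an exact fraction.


K_16 has (16 − 1)!/2 = 653837184000 labelled Hamiltonian cycles.
For each such Hamiltonian cycle H, let X_H = 1 if all 16 edges of H are present in G. Then P[X_H = 1] = p^{16} = (5/16)^{16} = 152587890625/18446744073709551616.
By linearity: E[X] = Σ_H E[X_H] = 653837184000 · p^{16} = 653837184000 · 152587890625/18446744073709551616 = 97429332733154296875/18014398509481984.
Numerically: E[X] ≈ 5.41e+03.

E[X] = 653837184000 · (5/16)^{16} = 97429332733154296875/18014398509481984 ≈ 5.41e+03.


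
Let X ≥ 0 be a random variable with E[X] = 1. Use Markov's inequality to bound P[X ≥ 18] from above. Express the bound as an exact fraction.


μ = E[X] = 1, a = 18.
Markov: P[X ≥ 18] ≤ μ/a = (1)/18 = 1/18.
Numerically: ≈ 0.055556.
(Since a = 18 > μ = 1.000000, the bound 1/18 is < 1 and informative.)

P[X ≥ 18] ≤ 1/18 ≈ 0.055556.


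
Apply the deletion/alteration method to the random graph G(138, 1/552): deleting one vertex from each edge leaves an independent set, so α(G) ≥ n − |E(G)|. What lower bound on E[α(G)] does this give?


E[|E(G)|] = C(138, 2)·p = 9453 · (1/552) = 137/8.
E[α(G)] ≥ n − E[|E(G)|] = 138 − 137/8 = 967/8.
Numerically: ≈ 120.87500.
(This is only a lower bound; the true E[α(G)] may be larger.)

E[α(G)] ≥ 967/8 ≈ 120.87500.


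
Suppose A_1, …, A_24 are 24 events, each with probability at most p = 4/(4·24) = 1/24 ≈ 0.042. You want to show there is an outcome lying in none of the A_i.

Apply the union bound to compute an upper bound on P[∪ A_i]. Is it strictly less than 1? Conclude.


Union bound: P[∪_{i=1}^{24} A_i] ≤ Σ_i P[A_i] ≤ 24·p = 24·(1/24) = 1.
Numerically: 1 ≈ 1.000.
Is 1 < 1? NO.
Since the bound 1 is ≥ 1, the union bound is uninformative here; it does NOT by itself certify existence.

24·p = 1 ≈ 1.000; existence NOT certified by the union bound.


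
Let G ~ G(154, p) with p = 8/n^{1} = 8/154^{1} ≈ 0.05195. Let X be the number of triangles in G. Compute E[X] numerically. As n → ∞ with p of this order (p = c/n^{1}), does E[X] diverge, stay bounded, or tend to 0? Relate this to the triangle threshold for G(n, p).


Number of potential triangles: C(154, 3) = 596904.
Each occurs with probability p³ ≈ (0.05195)³ ≈ 1.401870e-04.
By linearity: E[X] = C(154, 3)·p³ ≈ 596904 · 1.401870e-04 ≈ 83.6782.
Here α = 1, so p = 8/n is exactly at the triangle threshold p ~ 1/n. Asymptotically E[X] → c³/6 = 8³/6 = 256/3 ≈ 85.3333, a bounded constant. In this regime the triangle count is asymptotically Poisson(c³/6).

E[X] ≈ 83.6782; in regime p = Θ(1/n^{1}) E[X] stays bounded (at the triangle threshold p ~ 1/n).


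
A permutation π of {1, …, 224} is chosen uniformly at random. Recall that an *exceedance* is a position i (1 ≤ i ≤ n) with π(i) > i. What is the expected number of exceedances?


Write X = Σ_{i=1}^{224} X_i, where X_i = 1_{π(i) > i}.
For each fixed i, π(i) is uniform over {1, …, 224} (marginal of a uniform permutation), so P[π(i) > i] = (n − i)/n. Summing: Σ_{i=1}^{224} (n − i)/n = (0 + 1 + … + 223)/224 = 224(224 − 1)/(2·224) = (224 − 1)/2.
Hence E[X] = Σ_{i=1}^{224} (224 − i)/224 = 223/2 ≈ 111.5000.

E[X] = 223/2 = 111.5000.


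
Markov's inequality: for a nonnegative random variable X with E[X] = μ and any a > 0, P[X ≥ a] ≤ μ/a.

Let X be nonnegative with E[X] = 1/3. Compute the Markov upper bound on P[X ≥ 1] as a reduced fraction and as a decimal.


μ = E[X] = 1/3, a = 1.
Markov: P[X ≥ 1] ≤ μ/a = (1/3)/1 = 1/3.
Numerically: ≈ 0.33333.
(Since a = 1 > μ = 0.33333, the bound 1/3 is < 1 and informative.)

P[X ≥ 1] ≤ 1/3 ≈ 0.33333.


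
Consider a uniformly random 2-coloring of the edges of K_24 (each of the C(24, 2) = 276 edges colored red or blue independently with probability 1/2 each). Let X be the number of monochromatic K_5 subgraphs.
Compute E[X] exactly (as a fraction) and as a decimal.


Let X = Σ_S X_S over the C(24, 5) = 42504 subsets S of size 5, where X_S = 1 if the K_5 on S is monochromatic.
For a fixed S, the K_5 on S has C(5, 2) = 10 edges. P[all 10 edges red] = (1/2)^10, and likewise for blue, so P[monochromatic] = 2·(1/2)^10 = 2^{1 − 10} = 1/512.
Summing: E[X] = C(24, 5) · 2^{1 − 10} = 42504 · 1/512 = 5313/64.
Numerically: E[X] ≈ 83.016.

E[X] = C(24,5)·2^(1−C(5,2)) = 5313/64 ≈ 83.016.


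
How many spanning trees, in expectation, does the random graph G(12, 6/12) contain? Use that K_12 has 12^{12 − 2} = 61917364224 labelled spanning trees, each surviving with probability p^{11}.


K_12 has 12^{12 − 2} = 61917364224 labelled spanning trees.
For each such spanning tree H, let X_H = 1 if all 11 edges of H are present in G. Then P[X_H = 1] = p^{11} = (1/2)^{11} = 1/2048.
By linearity of expectation: E[X] = Σ_H E[X_H] = 61917364224 · p^{11} = 61917364224 · 1/2048 = 30233088.
Numerically: E[X] ≈ 3.02e+07.

E[X] = 61917364224 · (1/2)^{11} = 30233088 ≈ 3.02e+07.


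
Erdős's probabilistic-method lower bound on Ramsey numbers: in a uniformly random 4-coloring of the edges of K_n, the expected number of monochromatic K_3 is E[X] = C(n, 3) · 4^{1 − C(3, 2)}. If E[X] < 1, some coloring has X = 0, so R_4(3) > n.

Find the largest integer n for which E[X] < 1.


We need C(n, 3) · 4^{1 − 3} < 1, i.e. C(n, 3) < 4^{3 − 1} = 16.
Check values of n near the boundary:
  n = 3: C(3, 3) = 1; 1 < 16? YES
  n = 4: C(4, 3) = 4; 4 < 16? YES
  n = 5: C(5, 3) = 10; 10 < 16? YES
  n = 6: C(6, 3) = 20; 20 < 16? NO
The largest n with C(n, 3) < 16 is n = 5 (where E[X] = 5/8 ≈ 0.625). Hence R_4(3) > 5, i.e. R_4(3) ≥ 6.

Largest n = 5; hence R_4(3) > 5.
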